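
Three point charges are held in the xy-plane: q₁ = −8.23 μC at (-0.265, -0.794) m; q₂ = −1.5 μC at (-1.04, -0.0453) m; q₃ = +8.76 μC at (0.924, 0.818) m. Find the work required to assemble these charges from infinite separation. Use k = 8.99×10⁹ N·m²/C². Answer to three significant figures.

The assembly work is the sum of pairwise potential energies, U = Σ_{i<j} kqᵢqⱼ/rᵢⱼ.
Pair separations: r₁₂ = 1.08 m, r₁₃ = 2.00 m, r₂₃ = 2.15 m.
U = (0.103) + (-0.324) + (-0.0551) = -0.276 J.

-0.276 J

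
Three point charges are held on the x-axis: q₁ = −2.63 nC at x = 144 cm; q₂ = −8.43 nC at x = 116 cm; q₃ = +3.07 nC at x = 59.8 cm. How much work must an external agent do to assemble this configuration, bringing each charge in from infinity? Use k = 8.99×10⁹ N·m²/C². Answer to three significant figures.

The assembly work is the sum of pairwise potential energies, U = Σ_{i<j} kqᵢqⱼ/rᵢⱼ.
Pair separations: r₁₂ = 0.280 m, r₁₃ = 0.842 m, r₂₃ = 0.562 m.
U = (7.12×10⁻⁷) + (-8.62×10⁻⁸) + (-4.14×10⁻⁷) = 2.12×10⁻⁷ J.

2.12×10⁻⁷ J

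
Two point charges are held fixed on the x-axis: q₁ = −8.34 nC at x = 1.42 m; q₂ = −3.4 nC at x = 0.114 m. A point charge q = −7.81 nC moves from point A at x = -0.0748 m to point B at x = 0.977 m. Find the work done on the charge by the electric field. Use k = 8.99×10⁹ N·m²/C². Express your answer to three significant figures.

5.77×10⁻⁸ J

The work done by the electric force is W_field = −ΔU = −q(V_B − V_A) = q(V_A − V_B).
At A: distances to the source charges are 1.49 m, 0.189 m; V_A = Σ kqᵢ/rᵢ = -212 V.
At B: distances to the source charges are 0.443 m, 0.863 m; V_B = Σ kqᵢ/rᵢ = -205 V.
ΔV = V_B − V_A = 7.39 V.
W_field = −qΔV = −(-7.81×10⁻⁹ C)(7.39 V) = 5.77×10⁻⁸ J.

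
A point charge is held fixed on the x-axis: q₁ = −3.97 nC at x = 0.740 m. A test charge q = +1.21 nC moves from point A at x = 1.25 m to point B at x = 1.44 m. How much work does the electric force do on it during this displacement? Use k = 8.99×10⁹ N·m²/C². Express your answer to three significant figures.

-2.30×10⁻⁸ J

The work done by the electric force is W_field = −ΔU = −q(V_B − V_A) = q(V_A − V_B).
At A: distance to the source charge is 0.510 m; V_A = kq₁/r = -70.0 V.
At B: distance to the source charge is 0.700 m; V_B = kq₁/r = -51.0 V.
ΔV = V_B − V_A = 19.0 V.
W_field = −qΔV = −(1.21×10⁻⁹ C)(19.0 V) = -2.30×10⁻⁸ J.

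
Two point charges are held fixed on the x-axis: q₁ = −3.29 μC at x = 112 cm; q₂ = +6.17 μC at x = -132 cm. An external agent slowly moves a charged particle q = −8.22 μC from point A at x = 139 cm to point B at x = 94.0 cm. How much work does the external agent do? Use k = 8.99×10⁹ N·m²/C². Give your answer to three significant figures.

0.417 J

For quasistatic motion the external work equals the change in potential energy: W_ext = qΔV = q(V_B − V_A).
At A: distances to the source charges are 0.270 m, 2.71 m; V_A = Σ kqᵢ/rᵢ = -8.91×10⁴ V.
At B: distances to the source charges are 0.180 m, 2.26 m; V_B = Σ kqᵢ/rᵢ = -1.40×10⁵ V.
ΔV = V_B − V_A = -5.07×10⁴ V.
W_ext = qΔV = (-8.22×10⁻⁶ C)(-5.07×10⁴ V) = 0.417 J.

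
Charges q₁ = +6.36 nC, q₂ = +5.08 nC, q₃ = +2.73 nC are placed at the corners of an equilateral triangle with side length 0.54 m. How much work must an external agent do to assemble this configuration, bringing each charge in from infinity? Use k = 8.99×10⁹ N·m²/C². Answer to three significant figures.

The assembly work is the sum of pairwise potential energies, U = Σ_{i<j} kqᵢqⱼ/rᵢⱼ.
All three pair separations equal the side length, 0.540 m.
U = (5.38×10⁻⁷) + (2.89×10⁻⁷) + (2.31×10⁻⁷) = 1.06×10⁻⁶ J.

1.06×10⁻⁶ J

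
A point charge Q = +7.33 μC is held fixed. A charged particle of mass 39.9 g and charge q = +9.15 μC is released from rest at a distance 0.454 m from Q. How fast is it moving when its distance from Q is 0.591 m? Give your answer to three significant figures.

3.93 m/s

Only the electrostatic force acts, so mechanical energy is conserved: ½mv² = U₁ − U₂ = kQq(1/r₁ − 1/r₂).
U₁ − U₂ = (8.99×10⁹ N·m²/C²)(7.33×10⁻⁶ C)(9.15×10⁻⁶ C)(1/0.454 − 1/0.591) = 0.308 J.
v = √(2·0.308/0.0399) = 3.93 m/s.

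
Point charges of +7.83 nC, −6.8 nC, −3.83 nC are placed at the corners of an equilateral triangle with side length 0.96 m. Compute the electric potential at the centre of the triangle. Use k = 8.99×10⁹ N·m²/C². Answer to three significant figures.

Electric potential is a scalar, so the contributions from each charge add algebraically: V = Σ kqᵢ/rᵢ.
The distance from each vertex to the centroid is a/√3 = 0.554 m.
V = k[(7.83×10⁻⁹)/(0.554) + (-6.80×10⁻⁹)/(0.554) + (-3.83×10⁻⁹)/(0.554)] = -45.4 V.

-45.4 V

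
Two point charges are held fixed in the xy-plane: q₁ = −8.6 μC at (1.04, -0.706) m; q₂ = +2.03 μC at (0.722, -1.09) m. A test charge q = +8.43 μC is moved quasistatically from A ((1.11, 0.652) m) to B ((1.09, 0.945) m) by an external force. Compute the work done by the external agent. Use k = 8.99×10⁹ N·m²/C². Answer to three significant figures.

For quasistatic motion the external work equals the change in potential energy: W_ext = qΔV = q(V_B − V_A).
At A: distances to the source charges are 1.36 m, 1.78 m; V_A = Σ kqᵢ/rᵢ = -4.66×10⁴ V.
At B: distances to the source charges are 1.65 m, 2.07 m; V_B = Σ kqᵢ/rᵢ = -3.80×10⁴ V.
ΔV = V_B − V_A = 8650 V.
W_ext = qΔV = (8.43×10⁻⁶ C)(8650 V) = 0.0729 J.

0.0729 J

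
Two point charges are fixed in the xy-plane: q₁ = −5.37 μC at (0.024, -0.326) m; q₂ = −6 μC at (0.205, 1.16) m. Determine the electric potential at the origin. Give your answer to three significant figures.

-1.93×10⁵ V

Electric potential is a scalar, so the contributions from each charge add algebraically: V = Σ kqᵢ/rᵢ.
Distances from the field point to each charge: r₁ = 0.327 m, r₂ = 1.18 m.
V = k[(-5.37×10⁻⁶)/(0.327) + (-6.00×10⁻⁶)/(1.18)] = -1.93×10⁵ V.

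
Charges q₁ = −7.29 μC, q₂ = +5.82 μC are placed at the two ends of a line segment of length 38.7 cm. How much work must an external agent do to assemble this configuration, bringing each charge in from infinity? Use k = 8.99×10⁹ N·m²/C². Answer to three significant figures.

-0.986 J

The assembly work is the sum of pairwise potential energies, U = Σ_{i<j} kqᵢqⱼ/rᵢⱼ.
The separation is r = 0.387 m.
U = (-0.986) = -0.986 J.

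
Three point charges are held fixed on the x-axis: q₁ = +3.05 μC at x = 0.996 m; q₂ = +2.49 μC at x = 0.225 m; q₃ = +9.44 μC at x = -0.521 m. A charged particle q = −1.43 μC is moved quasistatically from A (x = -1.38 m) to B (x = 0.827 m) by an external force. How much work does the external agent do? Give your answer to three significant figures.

For quasistatic motion the external work equals the change in potential energy: W_ext = qΔV = q(V_B − V_A).
At A: distances to the source charges are 2.38 m, 1.60 m, 0.859 m; V_A = Σ kqᵢ/rᵢ = 1.24×10⁵ V.
At B: distances to the source charges are 0.169 m, 0.602 m, 1.35 m; V_B = Σ kqᵢ/rᵢ = 2.62×10⁵ V.
ΔV = V_B − V_A = 1.38×10⁵ V.
W_ext = qΔV = (-1.43×10⁻⁶ C)(1.38×10⁵ V) = -0.197 J.

-0.197 J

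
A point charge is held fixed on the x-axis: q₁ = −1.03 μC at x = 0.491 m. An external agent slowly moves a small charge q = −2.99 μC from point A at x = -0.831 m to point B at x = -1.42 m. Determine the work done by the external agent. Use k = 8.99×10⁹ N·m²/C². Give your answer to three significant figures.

-6.45×10⁻³ J

For quasistatic motion the external work equals the change in potential energy: W_ext = qΔV = q(V_B − V_A).
At A: distance to the source charge is 1.32 m; V_A = kq₁/r = -7000 V.
At B: distance to the source charge is 1.91 m; V_B = kq₁/r = -4850 V.
ΔV = V_B − V_A = 2160 V.
W_ext = qΔV = (-2.99×10⁻⁶ C)(2160 V) = -6.45×10⁻³ J.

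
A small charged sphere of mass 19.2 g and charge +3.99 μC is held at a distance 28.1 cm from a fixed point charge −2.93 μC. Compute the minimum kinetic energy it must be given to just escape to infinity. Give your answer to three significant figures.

To just escape, total mechanical energy must reach zero at infinity: ½mv²_min + U = 0, so ½mv²_min = −U = |kQq|/r.
|U| = |kQq|/r = (8.99×10⁹ N·m²/C²)(2.93×10⁻⁶)(3.99×10⁻⁶)/(0.281) = 0.374 J.

0.374 J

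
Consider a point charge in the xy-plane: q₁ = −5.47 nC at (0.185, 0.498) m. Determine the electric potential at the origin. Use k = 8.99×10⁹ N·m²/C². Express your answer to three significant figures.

The total potential is the scalar sum of each charge's contribution, V = Σ kqᵢ/rᵢ.
Distances from the field point to each charge: r₁ = 0.531 m.
V = k[(-5.47×10⁻⁹)/(0.531)] = -92.6 V.

-92.6 V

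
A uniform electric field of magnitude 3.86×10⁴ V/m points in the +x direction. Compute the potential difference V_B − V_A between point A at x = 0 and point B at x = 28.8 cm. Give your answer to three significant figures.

-1.11×10⁴ V

In a uniform field, potential decreases in the direction of E: V_B − V_A = −E·Δx.
V_B − V_A = −(3.86×10⁴ V/m)(0.288 m) = -1.11×10⁴ V.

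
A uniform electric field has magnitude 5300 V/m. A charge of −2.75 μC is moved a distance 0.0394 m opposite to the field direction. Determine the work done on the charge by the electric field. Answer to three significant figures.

5.74×10⁻⁴ J

The potential change for a displacement 0.0394 m opposite to the field direction is ΔV = +Ed = 209 V.
W_field = −qΔV = 5.74×10⁻⁴ J.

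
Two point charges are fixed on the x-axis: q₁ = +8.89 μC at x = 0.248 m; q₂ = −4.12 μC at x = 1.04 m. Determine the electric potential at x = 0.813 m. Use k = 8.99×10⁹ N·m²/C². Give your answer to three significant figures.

The total potential is the scalar sum of each charge's contribution, V = Σ kqᵢ/rᵢ.
Distances from the field point to each charge: r₁ = 0.565 m, r₂ = 0.227 m.
V = k[(8.89×10⁻⁶)/(0.565) + (-4.12×10⁻⁶)/(0.227)] = -2.17×10⁴ V.

-2.17×10⁴ V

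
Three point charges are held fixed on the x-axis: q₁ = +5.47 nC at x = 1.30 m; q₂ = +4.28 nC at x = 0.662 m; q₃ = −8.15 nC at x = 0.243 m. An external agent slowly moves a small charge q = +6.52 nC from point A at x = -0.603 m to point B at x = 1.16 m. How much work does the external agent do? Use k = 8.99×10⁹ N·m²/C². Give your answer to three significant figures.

2.47×10⁻⁶ J

For quasistatic motion the external work equals the change in potential energy: W_ext = qΔV = q(V_B − V_A).
At A: distances to the source charges are 1.90 m, 1.27 m, 0.846 m; V_A = Σ kqᵢ/rᵢ = -30.3 V.
At B: distances to the source charges are 0.140 m, 0.498 m, 0.917 m; V_B = Σ kqᵢ/rᵢ = 349 V.
ΔV = V_B − V_A = 379 V.
W_ext = qΔV = (6.52×10⁻⁹ C)(379 V) = 2.47×10⁻⁶ J.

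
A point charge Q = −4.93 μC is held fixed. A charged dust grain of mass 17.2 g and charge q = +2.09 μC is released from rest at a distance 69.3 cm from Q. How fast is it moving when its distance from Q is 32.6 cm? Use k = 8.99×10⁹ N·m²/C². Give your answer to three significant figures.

Only the electrostatic force acts, so mechanical energy is conserved: ½mv² = U₁ − U₂ = kQq(1/r₁ − 1/r₂).
U₁ − U₂ = (8.99×10⁹ N·m²/C²)(-4.93×10⁻⁶ C)(2.09×10⁻⁶ C)(1/0.693 − 1/0.326) = 0.150 J.
v = √(2·0.150/0.0172) = 4.18 m/s.

4.18 m/s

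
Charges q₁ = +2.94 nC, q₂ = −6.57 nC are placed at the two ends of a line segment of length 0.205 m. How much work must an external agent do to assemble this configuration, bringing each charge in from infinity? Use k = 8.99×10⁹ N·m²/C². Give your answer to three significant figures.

-8.47×10⁻⁷ J

The assembly work is the sum of pairwise potential energies, U = Σ_{i<j} kqᵢqⱼ/rᵢⱼ.
The separation is r = 0.205 m.
U = (-8.47×10⁻⁷) = -8.47×10⁻⁷ J.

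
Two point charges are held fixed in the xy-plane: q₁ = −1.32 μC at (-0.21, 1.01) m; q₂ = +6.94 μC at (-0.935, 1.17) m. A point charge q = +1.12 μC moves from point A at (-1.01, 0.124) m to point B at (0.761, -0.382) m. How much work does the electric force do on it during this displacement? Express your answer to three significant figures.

The work done by the electric force is W_field = −ΔU = −q(V_B − V_A) = q(V_A − V_B).
At A: distances to the source charges are 1.19 m, 1.05 m; V_A = Σ kqᵢ/rᵢ = 4.96×10⁴ V.
At B: distances to the source charges are 1.70 m, 2.30 m; V_B = Σ kqᵢ/rᵢ = 2.01×10⁴ V.
ΔV = V_B − V_A = -2.94×10⁴ V.
W_field = −qΔV = −(1.12×10⁻⁶ C)(-2.94×10⁴ V) = 0.0329 J.

0.0329 J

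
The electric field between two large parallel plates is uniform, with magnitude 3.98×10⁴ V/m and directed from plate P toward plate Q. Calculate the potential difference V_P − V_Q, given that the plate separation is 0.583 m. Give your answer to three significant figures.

In a uniform field, potential decreases in the direction of E: ΔV = −E·d for a displacement d parallel to E.
Going from Q to P is a displacement of 0.583 m opposite to the field, so V_P − V_Q = +Ed = 2.32×10⁴ V.

2.32×10⁴ V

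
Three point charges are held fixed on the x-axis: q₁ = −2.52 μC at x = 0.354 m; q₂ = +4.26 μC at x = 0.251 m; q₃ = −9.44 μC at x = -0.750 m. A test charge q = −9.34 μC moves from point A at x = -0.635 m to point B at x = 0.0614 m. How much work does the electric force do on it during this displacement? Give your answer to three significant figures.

6.89 J

The work done by the electric force is W_field = −ΔU = −q(V_B − V_A) = q(V_A − V_B).
At A: distances to the source charges are 0.989 m, 0.886 m, 0.115 m; V_A = Σ kqᵢ/rᵢ = -7.18×10⁵ V.
At B: distances to the source charges are 0.293 m, 0.190 m, 0.811 m; V_B = Σ kqᵢ/rᵢ = 2.00×10⁴ V.
ΔV = V_B − V_A = 7.38×10⁵ V.
W_field = −qΔV = −(-9.34×10⁻⁶ C)(7.38×10⁵ V) = 6.89 J.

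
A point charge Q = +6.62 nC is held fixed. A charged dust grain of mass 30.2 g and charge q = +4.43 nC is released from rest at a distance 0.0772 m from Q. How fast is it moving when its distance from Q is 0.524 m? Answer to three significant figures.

Only the electrostatic force acts, so mechanical energy is conserved: ½mv² = U₁ − U₂ = kQq(1/r₁ − 1/r₂).
U₁ − U₂ = (8.99×10⁹ N·m²/C²)(6.62×10⁻⁹ C)(4.43×10⁻⁹ C)(1/0.0772 − 1/0.524) = 2.91×10⁻⁶ J.
v = √(2·2.91×10⁻⁶/0.0302) = 0.0139 m/s.

0.0139 m/s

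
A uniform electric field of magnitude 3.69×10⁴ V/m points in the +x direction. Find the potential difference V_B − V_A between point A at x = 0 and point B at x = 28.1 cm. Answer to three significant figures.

In a uniform field, potential decreases in the direction of E: V_B − V_A = −E·Δx.
V_B − V_A = −(3.69×10⁴ V/m)(0.281 m) = -1.04×10⁴ V.

-1.04×10⁴ V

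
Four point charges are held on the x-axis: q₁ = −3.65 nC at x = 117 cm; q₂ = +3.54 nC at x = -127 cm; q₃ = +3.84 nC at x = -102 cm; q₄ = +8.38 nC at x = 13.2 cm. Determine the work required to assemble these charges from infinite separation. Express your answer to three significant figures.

The assembly work is the sum of pairwise potential energies, U = Σ_{i<j} kqᵢqⱼ/rᵢⱼ.
Pair separations: r₁₂ = 2.44 m, r₁₃ = 2.19 m, r₁₄ = 1.04 m, r₂₃ = 0.250 m, r₂₄ = 1.40 m, r₃₄ = 1.15 m.
Summing all 6 pair terms gives U = 5.60×10⁻⁷ J.

5.60×10⁻⁷ J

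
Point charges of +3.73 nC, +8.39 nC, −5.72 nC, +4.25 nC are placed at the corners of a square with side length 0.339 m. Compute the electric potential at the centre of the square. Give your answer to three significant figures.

399 V

The total potential is the scalar sum of each charge's contribution, V = Σ kqᵢ/rᵢ.
The distance from each corner to the centre is a√2/2 = 0.240 m.
V = k[(3.73×10⁻⁹)/(0.240) + (8.39×10⁻⁹)/(0.240) + (-5.72×10⁻⁹)/(0.240) + (4.25×10⁻⁹)/(0.240)] = 399 V.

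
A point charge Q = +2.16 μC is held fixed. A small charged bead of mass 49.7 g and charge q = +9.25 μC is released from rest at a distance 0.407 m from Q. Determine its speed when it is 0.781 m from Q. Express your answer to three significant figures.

Only the electrostatic force acts, so mechanical energy is conserved: ½mv² = U₁ − U₂ = kQq(1/r₁ − 1/r₂).
U₁ − U₂ = (8.99×10⁹ N·m²/C²)(2.16×10⁻⁶ C)(9.25×10⁻⁶ C)(1/0.407 − 1/0.781) = 0.211 J.
v = √(2·0.211/0.0497) = 2.92 m/s.

2.92 m/s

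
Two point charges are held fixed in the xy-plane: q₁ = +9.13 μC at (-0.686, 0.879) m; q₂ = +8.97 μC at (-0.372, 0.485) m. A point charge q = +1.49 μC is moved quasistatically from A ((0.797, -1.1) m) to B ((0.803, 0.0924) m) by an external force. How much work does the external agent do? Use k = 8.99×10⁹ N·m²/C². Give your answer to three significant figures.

For quasistatic motion the external work equals the change in potential energy: W_ext = qΔV = q(V_B − V_A).
At A: distances to the source charges are 2.47 m, 1.97 m; V_A = Σ kqᵢ/rᵢ = 7.41×10⁴ V.
At B: distances to the source charges are 1.68 m, 1.24 m; V_B = Σ kqᵢ/rᵢ = 1.14×10⁵ V.
ΔV = V_B − V_A = 3.97×10⁴ V.
W_ext = qΔV = (1.49×10⁻⁶ C)(3.97×10⁴ V) = 0.0591 J.

0.0591 J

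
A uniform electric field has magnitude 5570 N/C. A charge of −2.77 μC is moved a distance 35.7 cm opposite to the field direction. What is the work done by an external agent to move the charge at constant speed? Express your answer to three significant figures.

The potential change for a displacement 35.7 cm opposite to the field direction is ΔV = +Ed = 1990 V.
W_ext = qΔV = -5.51×10⁻³ J.

-5.51×10⁻³ J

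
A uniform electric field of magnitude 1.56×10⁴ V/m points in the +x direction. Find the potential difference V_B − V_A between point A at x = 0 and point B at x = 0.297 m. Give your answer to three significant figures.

-4630 V

In a uniform field, potential decreases in the direction of E: V_B − V_A = −E·Δx.
V_B − V_A = −(1.56×10⁴ V/m)(0.297 m) = -4630 V.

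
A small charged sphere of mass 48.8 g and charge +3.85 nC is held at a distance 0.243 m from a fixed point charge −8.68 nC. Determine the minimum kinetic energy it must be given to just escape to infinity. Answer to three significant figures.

1.24×10⁻⁶ J

To just escape, total mechanical energy must reach zero at infinity: ½mv²_min + U = 0, so ½mv²_min = −U = |kQq|/r.
|U| = |kQq|/r = (8.99×10⁹ N·m²/C²)(8.68×10⁻⁹)(3.85×10⁻⁹)/(0.243) = 1.24×10⁻⁶ J.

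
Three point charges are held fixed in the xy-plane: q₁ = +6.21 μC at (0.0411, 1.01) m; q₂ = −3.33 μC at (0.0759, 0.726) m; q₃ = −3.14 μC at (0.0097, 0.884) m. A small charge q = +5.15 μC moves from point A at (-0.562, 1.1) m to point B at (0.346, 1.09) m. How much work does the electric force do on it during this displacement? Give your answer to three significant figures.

The work done by the electric force is W_field = −ΔU = −q(V_B − V_A) = q(V_A − V_B).
At A: distances to the source charges are 0.610 m, 0.739 m, 0.611 m; V_A = Σ kqᵢ/rᵢ = 4880 V.
At B: distances to the source charges are 0.315 m, 0.453 m, 0.394 m; V_B = Σ kqᵢ/rᵢ = 3.95×10⁴ V.
ΔV = V_B − V_A = 3.46×10⁴ V.
W_field = −qΔV = −(5.15×10⁻⁶ C)(3.46×10⁴ V) = -0.178 J.

-0.178 J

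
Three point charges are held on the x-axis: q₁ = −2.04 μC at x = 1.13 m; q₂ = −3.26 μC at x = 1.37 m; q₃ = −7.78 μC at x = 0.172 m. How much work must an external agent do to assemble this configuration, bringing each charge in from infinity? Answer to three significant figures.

0.588 J

The work to assemble the configuration equals its total potential energy, U = Σ kqᵢqⱼ/rᵢⱼ over all pairs.
Pair separations: r₁₂ = 0.240 m, r₁₃ = 0.958 m, r₂₃ = 1.20 m.
U = (0.249) + (0.149) + (0.190) = 0.588 J.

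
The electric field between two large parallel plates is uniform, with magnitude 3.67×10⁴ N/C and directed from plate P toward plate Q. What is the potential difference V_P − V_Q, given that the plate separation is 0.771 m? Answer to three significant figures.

2.83×10⁴ V

In a uniform field, potential decreases in the direction of E: ΔV = −E·d for a displacement d parallel to E.
Going from Q to P is a displacement of 0.771 m opposite to the field, so V_P − V_Q = +Ed = 2.83×10⁴ V.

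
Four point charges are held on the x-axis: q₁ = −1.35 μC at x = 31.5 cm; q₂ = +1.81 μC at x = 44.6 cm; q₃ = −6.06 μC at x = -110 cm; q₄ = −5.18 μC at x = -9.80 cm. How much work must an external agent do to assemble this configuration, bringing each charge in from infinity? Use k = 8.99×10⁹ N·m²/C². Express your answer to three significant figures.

The assembly work is the sum of pairwise potential energies, U = Σ_{i<j} kqᵢqⱼ/rᵢⱼ.
Pair separations: r₁₂ = 0.131 m, r₁₃ = 1.42 m, r₁₄ = 0.413 m, r₂₃ = 1.55 m, r₂₄ = 0.544 m, r₃₄ = 1.00 m.
Summing all 6 pair terms gives U = 0.0994 J.

0.0994 J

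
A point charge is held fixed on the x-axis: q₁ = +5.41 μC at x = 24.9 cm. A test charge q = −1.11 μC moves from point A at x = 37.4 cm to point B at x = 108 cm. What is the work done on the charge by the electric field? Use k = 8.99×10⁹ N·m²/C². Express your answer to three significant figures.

The work done by the electric force is W_field = −ΔU = −q(V_B − V_A) = q(V_A − V_B).
At A: distance to the source charge is 0.125 m; V_A = kq₁/r = 3.89×10⁵ V.
At B: distance to the source charge is 0.831 m; V_B = kq₁/r = 5.85×10⁴ V.
ΔV = V_B − V_A = -3.31×10⁵ V.
W_field = −qΔV = −(-1.11×10⁻⁶ C)(-3.31×10⁵ V) = -0.367 J.

-0.367 J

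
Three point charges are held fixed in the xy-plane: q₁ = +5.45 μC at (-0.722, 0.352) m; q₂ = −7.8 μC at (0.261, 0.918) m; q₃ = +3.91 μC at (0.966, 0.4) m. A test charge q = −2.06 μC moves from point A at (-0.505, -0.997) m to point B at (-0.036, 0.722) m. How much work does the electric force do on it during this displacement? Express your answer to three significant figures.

The work done by the electric force is W_field = −ΔU = −q(V_B − V_A) = q(V_A − V_B).
At A: distances to the source charges are 1.37 m, 2.06 m, 2.03 m; V_A = Σ kqᵢ/rᵢ = 1.92×10⁴ V.
At B: distances to the source charges are 0.779 m, 0.356 m, 1.05 m; V_B = Σ kqᵢ/rᵢ = -1.01×10⁵ V.
ΔV = V_B − V_A = -1.20×10⁵ V.
W_field = −qΔV = −(-2.06×10⁻⁶ C)(-1.20×10⁵ V) = -0.247 J.

-0.247 J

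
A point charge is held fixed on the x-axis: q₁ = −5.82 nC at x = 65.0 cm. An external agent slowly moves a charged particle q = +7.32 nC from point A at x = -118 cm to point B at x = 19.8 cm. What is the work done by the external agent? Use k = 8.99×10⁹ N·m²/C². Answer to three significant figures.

For quasistatic motion the external work equals the change in potential energy: W_ext = qΔV = q(V_B − V_A).
At A: distance to the source charge is 1.83 m; V_A = kq₁/r = -28.6 V.
At B: distance to the source charge is 0.452 m; V_B = kq₁/r = -116 V.
ΔV = V_B − V_A = -87.2 V.
W_ext = qΔV = (7.32×10⁻⁹ C)(-87.2 V) = -6.38×10⁻⁷ J.

-6.38×10⁻⁷ J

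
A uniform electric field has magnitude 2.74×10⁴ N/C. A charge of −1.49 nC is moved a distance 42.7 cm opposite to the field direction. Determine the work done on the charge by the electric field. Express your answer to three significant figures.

1.74×10⁻⁵ J

The potential change for a displacement 42.7 cm opposite to the field direction is ΔV = +Ed = 1.17×10⁴ V.
W_field = −qΔV = 1.74×10⁻⁵ J.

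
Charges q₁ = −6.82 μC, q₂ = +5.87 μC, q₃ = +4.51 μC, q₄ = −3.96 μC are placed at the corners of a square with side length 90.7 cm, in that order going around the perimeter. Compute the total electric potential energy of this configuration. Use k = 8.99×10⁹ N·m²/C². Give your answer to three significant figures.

-0.422 J

The assembly work is the sum of pairwise potential energies, U = Σ_{i<j} kqᵢqⱼ/rᵢⱼ.
The four side pairs have separation 0.907 m and the two diagonal pairs 1.28 m.
Summing all 6 pair terms gives U = -0.422 J.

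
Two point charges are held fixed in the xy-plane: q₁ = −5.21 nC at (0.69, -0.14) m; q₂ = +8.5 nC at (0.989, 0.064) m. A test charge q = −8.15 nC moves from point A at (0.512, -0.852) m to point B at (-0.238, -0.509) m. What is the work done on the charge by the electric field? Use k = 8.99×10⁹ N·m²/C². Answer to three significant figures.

The work done by the electric force is W_field = −ΔU = −q(V_B − V_A) = q(V_A − V_B).
At A: distances to the source charges are 0.734 m, 1.03 m; V_A = Σ kqᵢ/rᵢ = 10.2 V.
At B: distances to the source charges are 0.999 m, 1.35 m; V_B = Σ kqᵢ/rᵢ = 9.53 V.
ΔV = V_B − V_A = -0.644 V.
W_field = −qΔV = −(-8.15×10⁻⁹ C)(-0.644 V) = -5.25×10⁻⁹ J.

-5.25×10⁻⁹ J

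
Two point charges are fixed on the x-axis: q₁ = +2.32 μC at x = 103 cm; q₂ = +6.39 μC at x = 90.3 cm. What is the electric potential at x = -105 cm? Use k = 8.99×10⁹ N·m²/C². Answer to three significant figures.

The total potential is the scalar sum of each charge's contribution, V = Σ kqᵢ/rᵢ.
Distances from the field point to each charge: r₁ = 2.08 m, r₂ = 1.95 m.
V = k[(2.32×10⁻⁶)/(2.08) + (6.39×10⁻⁶)/(1.95)] = 3.94×10⁴ V.

3.94×10⁴ V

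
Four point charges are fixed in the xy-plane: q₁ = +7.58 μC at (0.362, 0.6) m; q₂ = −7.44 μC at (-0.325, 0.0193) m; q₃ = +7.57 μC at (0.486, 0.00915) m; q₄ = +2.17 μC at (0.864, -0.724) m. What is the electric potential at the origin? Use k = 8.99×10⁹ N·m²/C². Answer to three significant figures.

The total potential is the scalar sum of each charge's contribution, V = Σ kqᵢ/rᵢ.
Distances from the field point to each charge: r₁ = 0.701 m, r₂ = 0.326 m, r₃ = 0.486 m, r₄ = 1.13 m.
V = k[(7.58×10⁻⁶)/(0.701) + (-7.44×10⁻⁶)/(0.326) + (7.57×10⁻⁶)/(0.486) + (2.17×10⁻⁶)/(1.13)] = 4.91×10⁴ V.

4.91×10⁴ V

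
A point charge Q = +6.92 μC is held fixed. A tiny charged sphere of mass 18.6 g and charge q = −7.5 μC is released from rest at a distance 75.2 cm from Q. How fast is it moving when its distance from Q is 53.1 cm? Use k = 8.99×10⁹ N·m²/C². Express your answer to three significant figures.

5.27 m/s

Only the electrostatic force acts, so mechanical energy is conserved: ½mv² = U₁ − U₂ = kQq(1/r₁ − 1/r₂).
U₁ − U₂ = (8.99×10⁹ N·m²/C²)(6.92×10⁻⁶ C)(-7.50×10⁻⁶ C)(1/0.752 − 1/0.531) = 0.258 J.
v = √(2·0.258/0.0186) = 5.27 m/s.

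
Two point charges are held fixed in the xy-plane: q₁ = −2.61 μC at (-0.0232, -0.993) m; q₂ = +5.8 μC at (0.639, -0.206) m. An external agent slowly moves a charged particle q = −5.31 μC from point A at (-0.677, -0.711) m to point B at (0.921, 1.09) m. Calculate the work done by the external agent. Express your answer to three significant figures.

For quasistatic motion the external work equals the change in potential energy: W_ext = qΔV = q(V_B − V_A).
At A: distances to the source charges are 0.712 m, 1.41 m; V_A = Σ kqᵢ/rᵢ = 4040 V.
At B: distances to the source charges are 2.29 m, 1.33 m; V_B = Σ kqᵢ/rᵢ = 2.91×10⁴ V.
ΔV = V_B − V_A = 2.50×10⁴ V.
W_ext = qΔV = (-5.31×10⁻⁶ C)(2.50×10⁴ V) = -0.133 J.

-0.133 J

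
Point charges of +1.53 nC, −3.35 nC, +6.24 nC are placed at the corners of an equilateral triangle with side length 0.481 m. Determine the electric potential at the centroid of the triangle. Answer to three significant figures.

Electric potential is a scalar, so the contributions from each charge add algebraically: V = Σ kqᵢ/rᵢ.
The distance from each vertex to the centroid is a/√3 = 0.278 m.
V = k[(1.53×10⁻⁹)/(0.278) + (-3.35×10⁻⁹)/(0.278) + (6.24×10⁻⁹)/(0.278)] = 143 V.

143 V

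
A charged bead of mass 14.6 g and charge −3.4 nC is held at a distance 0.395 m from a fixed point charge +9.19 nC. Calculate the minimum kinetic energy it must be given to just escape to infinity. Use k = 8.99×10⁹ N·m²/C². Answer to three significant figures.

7.11×10⁻⁷ J

To just escape, total mechanical energy must reach zero at infinity: ½mv²_min + U = 0, so ½mv²_min = −U = |kQq|/r.
|U| = |kQq|/r = (8.99×10⁹ N·m²/C²)(9.19×10⁻⁹)(3.40×10⁻⁹)/(0.395) = 7.11×10⁻⁷ J.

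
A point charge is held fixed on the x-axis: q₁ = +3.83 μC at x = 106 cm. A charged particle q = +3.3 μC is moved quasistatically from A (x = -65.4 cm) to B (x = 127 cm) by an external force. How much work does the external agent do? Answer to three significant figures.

For quasistatic motion the external work equals the change in potential energy: W_ext = qΔV = q(V_B − V_A).
At A: distance to the source charge is 1.71 m; V_A = kq₁/r = 2.01×10⁴ V.
At B: distance to the source charge is 0.210 m; V_B = kq₁/r = 1.64×10⁵ V.
ΔV = V_B − V_A = 1.44×10⁵ V.
W_ext = qΔV = (3.30×10⁻⁶ C)(1.44×10⁵ V) = 0.475 J.

0.475 J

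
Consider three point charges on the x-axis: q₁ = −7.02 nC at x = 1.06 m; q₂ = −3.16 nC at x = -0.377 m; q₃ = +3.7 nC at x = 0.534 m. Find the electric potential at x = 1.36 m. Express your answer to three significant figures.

Electric potential is a scalar, so the contributions from each charge add algebraically: V = Σ kqᵢ/rᵢ.
Distances from the field point to each charge: r₁ = 0.300 m, r₂ = 1.74 m, r₃ = 0.826 m.
V = k[(-7.02×10⁻⁹)/(0.300) + (-3.16×10⁻⁹)/(1.74) + (3.70×10⁻⁹)/(0.826)] = -186 V.

-186 V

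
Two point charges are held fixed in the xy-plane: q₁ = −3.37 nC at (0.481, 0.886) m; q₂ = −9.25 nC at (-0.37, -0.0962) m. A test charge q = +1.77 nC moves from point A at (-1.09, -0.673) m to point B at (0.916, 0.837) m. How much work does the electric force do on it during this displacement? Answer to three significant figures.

3.14×10⁻⁸ J

The work done by the electric force is W_field = −ΔU = −q(V_B − V_A) = q(V_A − V_B).
At A: distances to the source charges are 2.21 m, 0.923 m; V_A = Σ kqᵢ/rᵢ = -104 V.
At B: distances to the source charges are 0.438 m, 1.59 m; V_B = Σ kqᵢ/rᵢ = -122 V.
ΔV = V_B − V_A = -17.7 V.
W_field = −qΔV = −(1.77×10⁻⁹ C)(-17.7 V) = 3.14×10⁻⁸ J.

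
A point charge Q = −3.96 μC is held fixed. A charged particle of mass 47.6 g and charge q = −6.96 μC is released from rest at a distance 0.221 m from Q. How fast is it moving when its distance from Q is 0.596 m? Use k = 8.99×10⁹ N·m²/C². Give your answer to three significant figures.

Only the electrostatic force acts, so mechanical energy is conserved: ½mv² = U₁ − U₂ = kQq(1/r₁ − 1/r₂).
U₁ − U₂ = (8.99×10⁹ N·m²/C²)(-3.96×10⁻⁶ C)(-6.96×10⁻⁶ C)(1/0.221 − 1/0.596) = 0.705 J.
v = √(2·0.705/0.0476) = 5.44 m/s.

5.44 m/s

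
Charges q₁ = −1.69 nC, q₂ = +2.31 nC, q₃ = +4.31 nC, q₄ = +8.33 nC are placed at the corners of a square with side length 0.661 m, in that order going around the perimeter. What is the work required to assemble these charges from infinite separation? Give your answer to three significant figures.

4.94×10⁻⁷ J

The work to assemble the configuration equals its total potential energy, U = Σ kqᵢqⱼ/rᵢⱼ over all pairs.
The four side pairs have separation 0.661 m and the two diagonal pairs 0.935 m.
Summing all 6 pair terms gives U = 4.94×10⁻⁷ J.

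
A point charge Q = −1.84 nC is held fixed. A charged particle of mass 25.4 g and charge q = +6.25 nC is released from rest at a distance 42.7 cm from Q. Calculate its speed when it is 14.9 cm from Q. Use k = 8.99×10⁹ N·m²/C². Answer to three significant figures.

Only the electrostatic force acts, so mechanical energy is conserved: ½mv² = U₁ − U₂ = kQq(1/r₁ − 1/r₂).
U₁ − U₂ = (8.99×10⁹ N·m²/C²)(-1.84×10⁻⁹ C)(6.25×10⁻⁹ C)(1/0.427 − 1/0.149) = 4.52×10⁻⁷ J.
v = √(2·4.52×10⁻⁷/0.0254) = 5.96×10⁻³ m/s.

5.96×10⁻³ m/s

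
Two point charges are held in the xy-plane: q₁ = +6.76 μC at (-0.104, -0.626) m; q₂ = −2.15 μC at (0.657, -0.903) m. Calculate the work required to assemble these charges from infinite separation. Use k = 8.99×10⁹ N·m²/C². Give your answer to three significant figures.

-0.161 J

The assembly work is the sum of pairwise potential energies, U = Σ_{i<j} kqᵢqⱼ/rᵢⱼ.
Pair separations: r₁₂ = 0.810 m.
U = (-0.161) = -0.161 J.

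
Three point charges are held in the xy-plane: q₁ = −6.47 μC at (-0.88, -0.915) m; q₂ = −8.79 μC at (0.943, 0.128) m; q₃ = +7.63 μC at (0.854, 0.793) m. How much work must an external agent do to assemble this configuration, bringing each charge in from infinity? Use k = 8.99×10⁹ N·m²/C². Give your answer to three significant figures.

The work to assemble the configuration equals its total potential energy, U = Σ kqᵢqⱼ/rᵢⱼ over all pairs.
Pair separations: r₁₂ = 2.10 m, r₁₃ = 2.43 m, r₂₃ = 0.671 m.
U = (0.243) + (-0.182) + (-0.899) = -0.838 J.

-0.838 J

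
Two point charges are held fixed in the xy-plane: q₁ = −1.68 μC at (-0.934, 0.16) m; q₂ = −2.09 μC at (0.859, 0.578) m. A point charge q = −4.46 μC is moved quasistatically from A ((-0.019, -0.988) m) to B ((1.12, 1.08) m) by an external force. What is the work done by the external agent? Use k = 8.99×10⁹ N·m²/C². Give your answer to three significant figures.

For quasistatic motion the external work equals the change in potential energy: W_ext = qΔV = q(V_B − V_A).
At A: distances to the source charges are 1.47 m, 1.80 m; V_A = Σ kqᵢ/rᵢ = -2.08×10⁴ V.
At B: distances to the source charges are 2.25 m, 0.566 m; V_B = Σ kqᵢ/rᵢ = -3.99×10⁴ V.
ΔV = V_B − V_A = -1.92×10⁴ V.
W_ext = qΔV = (-4.46×10⁻⁶ C)(-1.92×10⁴ V) = 0.0855 J.

0.0855 J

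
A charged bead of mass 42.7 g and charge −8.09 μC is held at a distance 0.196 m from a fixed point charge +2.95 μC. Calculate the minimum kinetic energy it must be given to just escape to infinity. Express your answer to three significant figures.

1.09 J

To just escape, total mechanical energy must reach zero at infinity: ½mv²_min + U = 0, so ½mv²_min = −U = |kQq|/r.
|U| = |kQq|/r = (8.99×10⁹ N·m²/C²)(2.95×10⁻⁶)(8.09×10⁻⁶)/(0.196) = 1.09 J.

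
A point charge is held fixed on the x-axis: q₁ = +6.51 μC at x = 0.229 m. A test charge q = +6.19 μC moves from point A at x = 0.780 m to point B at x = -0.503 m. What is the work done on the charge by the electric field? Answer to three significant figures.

0.163 J

The work done by the electric force is W_field = −ΔU = −q(V_B − V_A) = q(V_A − V_B).
At A: distance to the source charge is 0.551 m; V_A = kq₁/r = 1.06×10⁵ V.
At B: distance to the source charge is 0.732 m; V_B = kq₁/r = 8.00×10⁴ V.
ΔV = V_B − V_A = -2.63×10⁴ V.
W_field = −qΔV = −(6.19×10⁻⁶ C)(-2.63×10⁴ V) = 0.163 J.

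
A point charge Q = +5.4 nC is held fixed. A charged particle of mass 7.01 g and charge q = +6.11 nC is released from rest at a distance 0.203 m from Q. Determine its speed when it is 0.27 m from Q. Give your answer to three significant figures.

0.0102 m/s

Only the electrostatic force acts, so mechanical energy is conserved: ½mv² = U₁ − U₂ = kQq(1/r₁ − 1/r₂).
U₁ − U₂ = (8.99×10⁹ N·m²/C²)(5.40×10⁻⁹ C)(6.11×10⁻⁹ C)(1/0.203 − 1/0.270) = 3.63×10⁻⁷ J.
v = √(2·3.63×10⁻⁷/7.01×10⁻³) = 0.0102 m/s.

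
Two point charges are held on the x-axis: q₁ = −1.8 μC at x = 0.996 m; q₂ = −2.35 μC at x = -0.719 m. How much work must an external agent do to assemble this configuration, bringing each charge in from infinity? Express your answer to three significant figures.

0.0222 J

The work to assemble the configuration equals its total potential energy, U = Σ kqᵢqⱼ/rᵢⱼ over all pairs.
Pair separations: r₁₂ = 1.71 m.
U = (0.0222) = 0.0222 J.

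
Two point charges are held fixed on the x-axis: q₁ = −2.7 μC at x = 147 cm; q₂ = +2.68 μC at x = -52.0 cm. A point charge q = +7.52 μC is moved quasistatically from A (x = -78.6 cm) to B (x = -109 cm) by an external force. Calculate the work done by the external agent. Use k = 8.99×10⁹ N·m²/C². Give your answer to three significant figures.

For quasistatic motion the external work equals the change in potential energy: W_ext = qΔV = q(V_B − V_A).
At A: distances to the source charges are 2.26 m, 0.266 m; V_A = Σ kqᵢ/rᵢ = 7.98×10⁴ V.
At B: distances to the source charges are 2.56 m, 0.570 m; V_B = Σ kqᵢ/rᵢ = 3.28×10⁴ V.
ΔV = V_B − V_A = -4.70×10⁴ V.
W_ext = qΔV = (7.52×10⁻⁶ C)(-4.70×10⁴ V) = -0.354 J.

-0.354 J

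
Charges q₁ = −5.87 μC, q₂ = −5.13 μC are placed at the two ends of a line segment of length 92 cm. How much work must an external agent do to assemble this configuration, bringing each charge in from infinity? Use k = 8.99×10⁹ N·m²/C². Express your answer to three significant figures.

0.294 J

The assembly work is the sum of pairwise potential energies, U = Σ_{i<j} kqᵢqⱼ/rᵢⱼ.
The separation is r = 0.920 m.
U = (0.294) = 0.294 J.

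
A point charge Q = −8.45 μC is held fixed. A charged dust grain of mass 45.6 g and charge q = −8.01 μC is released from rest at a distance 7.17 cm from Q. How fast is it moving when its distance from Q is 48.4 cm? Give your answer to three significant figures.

17.8 m/s

Only the electrostatic force acts, so mechanical energy is conserved: ½mv² = U₁ − U₂ = kQq(1/r₁ − 1/r₂).
U₁ − U₂ = (8.99×10⁹ N·m²/C²)(-8.45×10⁻⁶ C)(-8.01×10⁻⁶ C)(1/0.0717 − 1/0.484) = 7.23 J.
v = √(2·7.23/0.0456) = 17.8 m/s.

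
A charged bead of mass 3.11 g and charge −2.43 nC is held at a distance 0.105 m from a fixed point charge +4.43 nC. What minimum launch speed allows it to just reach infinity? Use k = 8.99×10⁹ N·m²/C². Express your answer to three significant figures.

To just escape, total mechanical energy must reach zero at infinity: ½mv²_min + U = 0, so ½mv²_min = −U = |kQq|/r.
|U| = |kQq|/r = (8.99×10⁹ N·m²/C²)(4.43×10⁻⁹)(2.43×10⁻⁹)/(0.105) = 9.22×10⁻⁷ J.
v_min = √(2|U|/m) = √(2·9.22×10⁻⁷/3.11×10⁻³) = 0.0243 m/s.

0.0243 m/s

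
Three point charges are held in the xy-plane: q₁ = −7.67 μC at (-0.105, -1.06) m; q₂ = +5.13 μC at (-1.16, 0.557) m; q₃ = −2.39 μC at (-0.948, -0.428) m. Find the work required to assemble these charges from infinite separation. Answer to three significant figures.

The work to assemble the configuration equals its total potential energy, U = Σ kqᵢqⱼ/rᵢⱼ over all pairs.
Pair separations: r₁₂ = 1.93 m, r₁₃ = 1.05 m, r₂₃ = 1.01 m.
U = (-0.183) + (0.156) + (-0.109) = -0.136 J.

-0.136 J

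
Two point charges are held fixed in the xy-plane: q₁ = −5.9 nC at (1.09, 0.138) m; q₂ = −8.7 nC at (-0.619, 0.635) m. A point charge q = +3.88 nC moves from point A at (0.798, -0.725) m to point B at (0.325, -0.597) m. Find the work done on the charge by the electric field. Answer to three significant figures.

9.11×10⁻⁹ J

The work done by the electric force is W_field = −ΔU = −q(V_B − V_A) = q(V_A − V_B).
At A: distances to the source charges are 0.911 m, 1.96 m; V_A = Σ kqᵢ/rᵢ = -98.0 V.
At B: distances to the source charges are 1.06 m, 1.55 m; V_B = Σ kqᵢ/rᵢ = -100 V.
ΔV = V_B − V_A = -2.35 V.
W_field = −qΔV = −(3.88×10⁻⁹ C)(-2.35 V) = 9.11×10⁻⁹ J.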